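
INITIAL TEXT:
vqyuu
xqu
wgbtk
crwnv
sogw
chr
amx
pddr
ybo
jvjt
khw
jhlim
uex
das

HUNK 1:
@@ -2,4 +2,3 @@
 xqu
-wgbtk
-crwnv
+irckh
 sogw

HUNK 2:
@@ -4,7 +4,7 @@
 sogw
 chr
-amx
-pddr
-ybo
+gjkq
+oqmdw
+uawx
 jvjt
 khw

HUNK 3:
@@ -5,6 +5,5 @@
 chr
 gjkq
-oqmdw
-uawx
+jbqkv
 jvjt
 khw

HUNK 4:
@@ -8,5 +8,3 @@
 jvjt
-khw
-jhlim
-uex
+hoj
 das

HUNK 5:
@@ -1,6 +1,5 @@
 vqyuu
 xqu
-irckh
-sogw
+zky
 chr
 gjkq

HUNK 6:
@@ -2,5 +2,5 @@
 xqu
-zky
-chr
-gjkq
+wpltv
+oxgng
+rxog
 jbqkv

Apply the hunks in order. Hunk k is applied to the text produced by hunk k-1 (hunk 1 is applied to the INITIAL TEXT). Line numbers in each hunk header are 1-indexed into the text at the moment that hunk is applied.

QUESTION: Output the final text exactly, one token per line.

Hunk 1: at line 2 remove [wgbtk,crwnv] add [irckh] -> 13 lines: vqyuu xqu irckh sogw chr amx pddr ybo jvjt khw jhlim uex das
Hunk 2: at line 4 remove [amx,pddr,ybo] add [gjkq,oqmdw,uawx] -> 13 lines: vqyuu xqu irckh sogw chr gjkq oqmdw uawx jvjt khw jhlim uex das
Hunk 3: at line 5 remove [oqmdw,uawx] add [jbqkv] -> 12 lines: vqyuu xqu irckh sogw chr gjkq jbqkv jvjt khw jhlim uex das
Hunk 4: at line 8 remove [khw,jhlim,uex] add [hoj] -> 10 lines: vqyuu xqu irckh sogw chr gjkq jbqkv jvjt hoj das
Hunk 5: at line 1 remove [irckh,sogw] add [zky] -> 9 lines: vqyuu xqu zky chr gjkq jbqkv jvjt hoj das
Hunk 6: at line 2 remove [zky,chr,gjkq] add [wpltv,oxgng,rxog] -> 9 lines: vqyuu xqu wpltv oxgng rxog jbqkv jvjt hoj das

Answer: vqyuu
xqu
wpltv
oxgng
rxog
jbqkv
jvjt
hoj
das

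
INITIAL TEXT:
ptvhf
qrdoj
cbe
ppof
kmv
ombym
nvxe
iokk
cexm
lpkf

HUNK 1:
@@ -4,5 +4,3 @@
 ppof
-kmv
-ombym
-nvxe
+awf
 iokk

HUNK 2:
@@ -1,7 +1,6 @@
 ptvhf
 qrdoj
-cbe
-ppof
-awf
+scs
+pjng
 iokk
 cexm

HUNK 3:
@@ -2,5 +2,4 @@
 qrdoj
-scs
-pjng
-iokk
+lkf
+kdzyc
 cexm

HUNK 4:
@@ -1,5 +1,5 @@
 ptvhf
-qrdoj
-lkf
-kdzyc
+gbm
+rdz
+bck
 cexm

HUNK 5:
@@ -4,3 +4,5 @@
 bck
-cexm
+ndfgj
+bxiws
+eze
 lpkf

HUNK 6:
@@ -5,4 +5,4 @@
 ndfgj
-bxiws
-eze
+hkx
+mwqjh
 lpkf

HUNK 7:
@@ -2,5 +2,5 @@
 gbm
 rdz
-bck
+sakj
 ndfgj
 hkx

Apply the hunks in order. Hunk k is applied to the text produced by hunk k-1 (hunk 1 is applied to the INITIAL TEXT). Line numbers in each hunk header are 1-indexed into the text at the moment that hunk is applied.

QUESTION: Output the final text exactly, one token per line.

Answer: ptvhf
gbm
rdz
sakj
ndfgj
hkx
mwqjh
lpkf

Derivation:
Hunk 1: at line 4 remove [kmv,ombym,nvxe] add [awf] -> 8 lines: ptvhf qrdoj cbe ppof awf iokk cexm lpkf
Hunk 2: at line 1 remove [cbe,ppof,awf] add [scs,pjng] -> 7 lines: ptvhf qrdoj scs pjng iokk cexm lpkf
Hunk 3: at line 2 remove [scs,pjng,iokk] add [lkf,kdzyc] -> 6 lines: ptvhf qrdoj lkf kdzyc cexm lpkf
Hunk 4: at line 1 remove [qrdoj,lkf,kdzyc] add [gbm,rdz,bck] -> 6 lines: ptvhf gbm rdz bck cexm lpkf
Hunk 5: at line 4 remove [cexm] add [ndfgj,bxiws,eze] -> 8 lines: ptvhf gbm rdz bck ndfgj bxiws eze lpkf
Hunk 6: at line 5 remove [bxiws,eze] add [hkx,mwqjh] -> 8 lines: ptvhf gbm rdz bck ndfgj hkx mwqjh lpkf
Hunk 7: at line 2 remove [bck] add [sakj] -> 8 lines: ptvhf gbm rdz sakj ndfgj hkx mwqjh lpkf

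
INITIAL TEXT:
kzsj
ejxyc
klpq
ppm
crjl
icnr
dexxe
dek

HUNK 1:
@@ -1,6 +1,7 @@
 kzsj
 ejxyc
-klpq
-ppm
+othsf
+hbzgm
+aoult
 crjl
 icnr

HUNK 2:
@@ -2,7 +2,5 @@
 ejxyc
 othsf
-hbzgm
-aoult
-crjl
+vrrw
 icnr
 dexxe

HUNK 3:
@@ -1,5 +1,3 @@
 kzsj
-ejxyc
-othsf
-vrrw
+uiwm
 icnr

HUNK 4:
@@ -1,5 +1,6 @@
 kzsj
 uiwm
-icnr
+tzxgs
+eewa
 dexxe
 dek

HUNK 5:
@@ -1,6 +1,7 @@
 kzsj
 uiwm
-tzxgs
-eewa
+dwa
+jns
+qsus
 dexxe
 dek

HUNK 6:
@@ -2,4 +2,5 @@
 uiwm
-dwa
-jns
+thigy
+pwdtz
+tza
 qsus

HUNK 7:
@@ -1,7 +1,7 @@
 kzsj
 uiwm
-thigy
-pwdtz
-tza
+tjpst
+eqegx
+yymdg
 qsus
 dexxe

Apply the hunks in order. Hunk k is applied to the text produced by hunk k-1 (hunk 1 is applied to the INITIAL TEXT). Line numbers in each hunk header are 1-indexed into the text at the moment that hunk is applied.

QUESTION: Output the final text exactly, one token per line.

Hunk 1: at line 1 remove [klpq,ppm] add [othsf,hbzgm,aoult] -> 9 lines: kzsj ejxyc othsf hbzgm aoult crjl icnr dexxe dek
Hunk 2: at line 2 remove [hbzgm,aoult,crjl] add [vrrw] -> 7 lines: kzsj ejxyc othsf vrrw icnr dexxe dek
Hunk 3: at line 1 remove [ejxyc,othsf,vrrw] add [uiwm] -> 5 lines: kzsj uiwm icnr dexxe dek
Hunk 4: at line 1 remove [icnr] add [tzxgs,eewa] -> 6 lines: kzsj uiwm tzxgs eewa dexxe dek
Hunk 5: at line 1 remove [tzxgs,eewa] add [dwa,jns,qsus] -> 7 lines: kzsj uiwm dwa jns qsus dexxe dek
Hunk 6: at line 2 remove [dwa,jns] add [thigy,pwdtz,tza] -> 8 lines: kzsj uiwm thigy pwdtz tza qsus dexxe dek
Hunk 7: at line 1 remove [thigy,pwdtz,tza] add [tjpst,eqegx,yymdg] -> 8 lines: kzsj uiwm tjpst eqegx yymdg qsus dexxe dek

Answer: kzsj
uiwm
tjpst
eqegx
yymdg
qsus
dexxe
dek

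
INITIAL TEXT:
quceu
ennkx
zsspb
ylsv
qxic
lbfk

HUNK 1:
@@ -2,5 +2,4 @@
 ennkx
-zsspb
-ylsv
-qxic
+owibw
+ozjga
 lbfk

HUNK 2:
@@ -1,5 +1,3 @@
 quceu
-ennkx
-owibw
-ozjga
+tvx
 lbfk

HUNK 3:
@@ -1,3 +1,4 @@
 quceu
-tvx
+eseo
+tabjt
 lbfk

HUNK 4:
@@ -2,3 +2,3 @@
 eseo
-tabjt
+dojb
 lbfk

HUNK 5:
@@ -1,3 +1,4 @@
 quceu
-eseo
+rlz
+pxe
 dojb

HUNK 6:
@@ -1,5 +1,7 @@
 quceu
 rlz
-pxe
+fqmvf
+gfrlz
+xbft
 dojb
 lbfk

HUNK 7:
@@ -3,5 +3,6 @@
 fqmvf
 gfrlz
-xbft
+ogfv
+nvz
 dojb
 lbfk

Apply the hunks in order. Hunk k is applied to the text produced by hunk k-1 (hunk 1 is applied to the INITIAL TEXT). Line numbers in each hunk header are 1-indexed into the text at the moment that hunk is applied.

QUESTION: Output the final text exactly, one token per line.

Hunk 1: at line 2 remove [zsspb,ylsv,qxic] add [owibw,ozjga] -> 5 lines: quceu ennkx owibw ozjga lbfk
Hunk 2: at line 1 remove [ennkx,owibw,ozjga] add [tvx] -> 3 lines: quceu tvx lbfk
Hunk 3: at line 1 remove [tvx] add [eseo,tabjt] -> 4 lines: quceu eseo tabjt lbfk
Hunk 4: at line 2 remove [tabjt] add [dojb] -> 4 lines: quceu eseo dojb lbfk
Hunk 5: at line 1 remove [eseo] add [rlz,pxe] -> 5 lines: quceu rlz pxe dojb lbfk
Hunk 6: at line 1 remove [pxe] add [fqmvf,gfrlz,xbft] -> 7 lines: quceu rlz fqmvf gfrlz xbft dojb lbfk
Hunk 7: at line 3 remove [xbft] add [ogfv,nvz] -> 8 lines: quceu rlz fqmvf gfrlz ogfv nvz dojb lbfk

Answer: quceu
rlz
fqmvf
gfrlz
ogfv
nvz
dojb
lbfk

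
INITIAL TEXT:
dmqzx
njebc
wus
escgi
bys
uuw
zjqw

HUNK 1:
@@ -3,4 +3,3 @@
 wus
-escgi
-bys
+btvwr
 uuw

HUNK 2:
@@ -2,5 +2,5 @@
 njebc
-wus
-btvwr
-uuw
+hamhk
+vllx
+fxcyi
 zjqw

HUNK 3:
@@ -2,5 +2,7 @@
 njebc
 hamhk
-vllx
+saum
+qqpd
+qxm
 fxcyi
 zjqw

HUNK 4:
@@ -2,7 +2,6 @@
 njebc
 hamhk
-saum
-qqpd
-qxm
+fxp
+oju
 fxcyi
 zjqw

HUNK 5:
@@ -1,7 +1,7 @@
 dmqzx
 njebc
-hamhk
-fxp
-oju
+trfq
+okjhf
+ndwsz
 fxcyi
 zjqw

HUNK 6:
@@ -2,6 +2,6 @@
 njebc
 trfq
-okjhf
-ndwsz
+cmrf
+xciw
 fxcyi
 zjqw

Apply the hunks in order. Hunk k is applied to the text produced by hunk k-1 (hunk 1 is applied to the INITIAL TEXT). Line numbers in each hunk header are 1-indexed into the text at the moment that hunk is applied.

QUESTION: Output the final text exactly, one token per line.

Answer: dmqzx
njebc
trfq
cmrf
xciw
fxcyi
zjqw

Derivation:
Hunk 1: at line 3 remove [escgi,bys] add [btvwr] -> 6 lines: dmqzx njebc wus btvwr uuw zjqw
Hunk 2: at line 2 remove [wus,btvwr,uuw] add [hamhk,vllx,fxcyi] -> 6 lines: dmqzx njebc hamhk vllx fxcyi zjqw
Hunk 3: at line 2 remove [vllx] add [saum,qqpd,qxm] -> 8 lines: dmqzx njebc hamhk saum qqpd qxm fxcyi zjqw
Hunk 4: at line 2 remove [saum,qqpd,qxm] add [fxp,oju] -> 7 lines: dmqzx njebc hamhk fxp oju fxcyi zjqw
Hunk 5: at line 1 remove [hamhk,fxp,oju] add [trfq,okjhf,ndwsz] -> 7 lines: dmqzx njebc trfq okjhf ndwsz fxcyi zjqw
Hunk 6: at line 2 remove [okjhf,ndwsz] add [cmrf,xciw] -> 7 lines: dmqzx njebc trfq cmrf xciw fxcyi zjqw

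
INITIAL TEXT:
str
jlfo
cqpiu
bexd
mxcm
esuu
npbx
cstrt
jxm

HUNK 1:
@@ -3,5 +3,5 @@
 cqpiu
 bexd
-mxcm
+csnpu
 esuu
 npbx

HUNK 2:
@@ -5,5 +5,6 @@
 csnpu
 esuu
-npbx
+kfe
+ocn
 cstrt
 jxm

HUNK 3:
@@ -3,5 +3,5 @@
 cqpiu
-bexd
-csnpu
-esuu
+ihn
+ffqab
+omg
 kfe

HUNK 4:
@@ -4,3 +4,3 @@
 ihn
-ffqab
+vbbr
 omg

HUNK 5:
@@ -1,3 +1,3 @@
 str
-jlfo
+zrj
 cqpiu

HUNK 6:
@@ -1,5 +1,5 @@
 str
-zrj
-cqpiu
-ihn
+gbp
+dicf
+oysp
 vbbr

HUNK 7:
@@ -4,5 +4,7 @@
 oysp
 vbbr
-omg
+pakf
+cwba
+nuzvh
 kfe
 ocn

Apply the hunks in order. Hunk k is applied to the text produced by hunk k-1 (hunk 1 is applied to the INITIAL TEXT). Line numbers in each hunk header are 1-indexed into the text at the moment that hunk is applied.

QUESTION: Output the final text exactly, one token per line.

Hunk 1: at line 3 remove [mxcm] add [csnpu] -> 9 lines: str jlfo cqpiu bexd csnpu esuu npbx cstrt jxm
Hunk 2: at line 5 remove [npbx] add [kfe,ocn] -> 10 lines: str jlfo cqpiu bexd csnpu esuu kfe ocn cstrt jxm
Hunk 3: at line 3 remove [bexd,csnpu,esuu] add [ihn,ffqab,omg] -> 10 lines: str jlfo cqpiu ihn ffqab omg kfe ocn cstrt jxm
Hunk 4: at line 4 remove [ffqab] add [vbbr] -> 10 lines: str jlfo cqpiu ihn vbbr omg kfe ocn cstrt jxm
Hunk 5: at line 1 remove [jlfo] add [zrj] -> 10 lines: str zrj cqpiu ihn vbbr omg kfe ocn cstrt jxm
Hunk 6: at line 1 remove [zrj,cqpiu,ihn] add [gbp,dicf,oysp] -> 10 lines: str gbp dicf oysp vbbr omg kfe ocn cstrt jxm
Hunk 7: at line 4 remove [omg] add [pakf,cwba,nuzvh] -> 12 lines: str gbp dicf oysp vbbr pakf cwba nuzvh kfe ocn cstrt jxm

Answer: str
gbp
dicf
oysp
vbbr
pakf
cwba
nuzvh
kfe
ocn
cstrt
jxm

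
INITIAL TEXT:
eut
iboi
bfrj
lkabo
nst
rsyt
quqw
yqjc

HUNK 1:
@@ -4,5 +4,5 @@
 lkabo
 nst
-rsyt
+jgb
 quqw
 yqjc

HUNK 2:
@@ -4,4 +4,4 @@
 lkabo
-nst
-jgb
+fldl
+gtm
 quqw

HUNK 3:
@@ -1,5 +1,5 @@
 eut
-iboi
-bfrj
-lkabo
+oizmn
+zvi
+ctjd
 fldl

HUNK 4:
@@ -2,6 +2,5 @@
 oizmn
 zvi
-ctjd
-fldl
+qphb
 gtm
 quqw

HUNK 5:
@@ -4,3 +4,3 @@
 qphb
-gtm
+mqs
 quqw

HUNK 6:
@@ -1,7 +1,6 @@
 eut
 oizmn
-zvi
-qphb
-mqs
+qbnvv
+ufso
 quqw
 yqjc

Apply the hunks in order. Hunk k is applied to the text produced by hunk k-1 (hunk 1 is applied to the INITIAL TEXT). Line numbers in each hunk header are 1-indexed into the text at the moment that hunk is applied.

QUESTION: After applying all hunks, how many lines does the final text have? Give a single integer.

Hunk 1: at line 4 remove [rsyt] add [jgb] -> 8 lines: eut iboi bfrj lkabo nst jgb quqw yqjc
Hunk 2: at line 4 remove [nst,jgb] add [fldl,gtm] -> 8 lines: eut iboi bfrj lkabo fldl gtm quqw yqjc
Hunk 3: at line 1 remove [iboi,bfrj,lkabo] add [oizmn,zvi,ctjd] -> 8 lines: eut oizmn zvi ctjd fldl gtm quqw yqjc
Hunk 4: at line 2 remove [ctjd,fldl] add [qphb] -> 7 lines: eut oizmn zvi qphb gtm quqw yqjc
Hunk 5: at line 4 remove [gtm] add [mqs] -> 7 lines: eut oizmn zvi qphb mqs quqw yqjc
Hunk 6: at line 1 remove [zvi,qphb,mqs] add [qbnvv,ufso] -> 6 lines: eut oizmn qbnvv ufso quqw yqjc
Final line count: 6

Answer: 6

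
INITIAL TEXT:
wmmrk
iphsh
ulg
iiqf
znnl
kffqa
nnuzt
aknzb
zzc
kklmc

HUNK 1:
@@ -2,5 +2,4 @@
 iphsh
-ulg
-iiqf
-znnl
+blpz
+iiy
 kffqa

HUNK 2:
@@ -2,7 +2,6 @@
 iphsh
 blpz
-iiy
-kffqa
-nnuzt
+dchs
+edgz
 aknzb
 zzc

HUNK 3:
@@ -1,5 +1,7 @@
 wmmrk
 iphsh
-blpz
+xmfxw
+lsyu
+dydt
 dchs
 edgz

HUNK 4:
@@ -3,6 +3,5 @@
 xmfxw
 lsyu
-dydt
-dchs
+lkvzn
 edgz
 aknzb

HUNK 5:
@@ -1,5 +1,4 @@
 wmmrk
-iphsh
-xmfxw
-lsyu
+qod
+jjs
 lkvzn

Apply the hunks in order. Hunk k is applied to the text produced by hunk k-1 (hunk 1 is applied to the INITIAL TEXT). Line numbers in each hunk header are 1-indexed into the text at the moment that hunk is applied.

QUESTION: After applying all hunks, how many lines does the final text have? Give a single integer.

Answer: 8

Derivation:
Hunk 1: at line 2 remove [ulg,iiqf,znnl] add [blpz,iiy] -> 9 lines: wmmrk iphsh blpz iiy kffqa nnuzt aknzb zzc kklmc
Hunk 2: at line 2 remove [iiy,kffqa,nnuzt] add [dchs,edgz] -> 8 lines: wmmrk iphsh blpz dchs edgz aknzb zzc kklmc
Hunk 3: at line 1 remove [blpz] add [xmfxw,lsyu,dydt] -> 10 lines: wmmrk iphsh xmfxw lsyu dydt dchs edgz aknzb zzc kklmc
Hunk 4: at line 3 remove [dydt,dchs] add [lkvzn] -> 9 lines: wmmrk iphsh xmfxw lsyu lkvzn edgz aknzb zzc kklmc
Hunk 5: at line 1 remove [iphsh,xmfxw,lsyu] add [qod,jjs] -> 8 lines: wmmrk qod jjs lkvzn edgz aknzb zzc kklmc
Final line count: 8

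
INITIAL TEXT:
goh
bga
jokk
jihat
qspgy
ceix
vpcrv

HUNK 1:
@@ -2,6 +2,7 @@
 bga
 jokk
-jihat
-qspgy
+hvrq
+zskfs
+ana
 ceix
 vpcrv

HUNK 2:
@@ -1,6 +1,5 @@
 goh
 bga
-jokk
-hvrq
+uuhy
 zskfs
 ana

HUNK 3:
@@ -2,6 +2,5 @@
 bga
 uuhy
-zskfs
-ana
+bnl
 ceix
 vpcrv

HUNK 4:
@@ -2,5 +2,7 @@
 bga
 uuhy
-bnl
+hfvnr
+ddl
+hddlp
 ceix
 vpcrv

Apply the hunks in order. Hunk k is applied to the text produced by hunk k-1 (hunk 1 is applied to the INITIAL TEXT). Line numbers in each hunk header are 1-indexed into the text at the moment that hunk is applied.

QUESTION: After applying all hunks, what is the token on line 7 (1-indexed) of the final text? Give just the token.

Hunk 1: at line 2 remove [jihat,qspgy] add [hvrq,zskfs,ana] -> 8 lines: goh bga jokk hvrq zskfs ana ceix vpcrv
Hunk 2: at line 1 remove [jokk,hvrq] add [uuhy] -> 7 lines: goh bga uuhy zskfs ana ceix vpcrv
Hunk 3: at line 2 remove [zskfs,ana] add [bnl] -> 6 lines: goh bga uuhy bnl ceix vpcrv
Hunk 4: at line 2 remove [bnl] add [hfvnr,ddl,hddlp] -> 8 lines: goh bga uuhy hfvnr ddl hddlp ceix vpcrv
Final line 7: ceix

Answer: ceix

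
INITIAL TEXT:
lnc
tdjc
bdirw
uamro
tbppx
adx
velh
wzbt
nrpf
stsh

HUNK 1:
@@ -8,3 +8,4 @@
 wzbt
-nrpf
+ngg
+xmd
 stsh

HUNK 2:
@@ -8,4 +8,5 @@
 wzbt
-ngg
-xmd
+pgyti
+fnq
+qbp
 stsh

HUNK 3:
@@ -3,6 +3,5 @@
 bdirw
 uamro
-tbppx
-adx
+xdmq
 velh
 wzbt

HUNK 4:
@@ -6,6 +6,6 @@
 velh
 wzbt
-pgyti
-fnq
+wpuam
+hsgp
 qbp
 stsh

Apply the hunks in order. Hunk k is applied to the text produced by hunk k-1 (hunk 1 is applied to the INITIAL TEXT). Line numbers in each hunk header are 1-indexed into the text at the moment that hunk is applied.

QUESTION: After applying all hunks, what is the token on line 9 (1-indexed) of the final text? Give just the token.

Hunk 1: at line 8 remove [nrpf] add [ngg,xmd] -> 11 lines: lnc tdjc bdirw uamro tbppx adx velh wzbt ngg xmd stsh
Hunk 2: at line 8 remove [ngg,xmd] add [pgyti,fnq,qbp] -> 12 lines: lnc tdjc bdirw uamro tbppx adx velh wzbt pgyti fnq qbp stsh
Hunk 3: at line 3 remove [tbppx,adx] add [xdmq] -> 11 lines: lnc tdjc bdirw uamro xdmq velh wzbt pgyti fnq qbp stsh
Hunk 4: at line 6 remove [pgyti,fnq] add [wpuam,hsgp] -> 11 lines: lnc tdjc bdirw uamro xdmq velh wzbt wpuam hsgp qbp stsh
Final line 9: hsgp

Answer: hsgp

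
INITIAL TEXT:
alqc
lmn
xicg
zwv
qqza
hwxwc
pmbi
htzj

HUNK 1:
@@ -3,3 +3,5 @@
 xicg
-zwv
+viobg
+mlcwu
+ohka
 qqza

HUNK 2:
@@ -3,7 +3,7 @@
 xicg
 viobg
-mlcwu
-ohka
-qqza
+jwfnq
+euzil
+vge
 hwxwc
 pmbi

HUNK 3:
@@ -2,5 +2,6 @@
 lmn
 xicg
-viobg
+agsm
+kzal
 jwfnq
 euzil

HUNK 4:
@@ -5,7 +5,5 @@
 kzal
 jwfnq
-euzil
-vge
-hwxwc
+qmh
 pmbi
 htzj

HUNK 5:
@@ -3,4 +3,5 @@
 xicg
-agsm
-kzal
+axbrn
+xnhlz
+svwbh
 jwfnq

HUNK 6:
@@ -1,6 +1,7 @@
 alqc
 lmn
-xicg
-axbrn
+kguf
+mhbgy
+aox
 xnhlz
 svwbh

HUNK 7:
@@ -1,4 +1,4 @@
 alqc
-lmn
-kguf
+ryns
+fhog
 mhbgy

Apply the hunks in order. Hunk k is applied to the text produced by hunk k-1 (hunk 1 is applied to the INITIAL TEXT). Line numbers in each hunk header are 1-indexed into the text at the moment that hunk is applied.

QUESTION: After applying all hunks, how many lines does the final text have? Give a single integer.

Hunk 1: at line 3 remove [zwv] add [viobg,mlcwu,ohka] -> 10 lines: alqc lmn xicg viobg mlcwu ohka qqza hwxwc pmbi htzj
Hunk 2: at line 3 remove [mlcwu,ohka,qqza] add [jwfnq,euzil,vge] -> 10 lines: alqc lmn xicg viobg jwfnq euzil vge hwxwc pmbi htzj
Hunk 3: at line 2 remove [viobg] add [agsm,kzal] -> 11 lines: alqc lmn xicg agsm kzal jwfnq euzil vge hwxwc pmbi htzj
Hunk 4: at line 5 remove [euzil,vge,hwxwc] add [qmh] -> 9 lines: alqc lmn xicg agsm kzal jwfnq qmh pmbi htzj
Hunk 5: at line 3 remove [agsm,kzal] add [axbrn,xnhlz,svwbh] -> 10 lines: alqc lmn xicg axbrn xnhlz svwbh jwfnq qmh pmbi htzj
Hunk 6: at line 1 remove [xicg,axbrn] add [kguf,mhbgy,aox] -> 11 lines: alqc lmn kguf mhbgy aox xnhlz svwbh jwfnq qmh pmbi htzj
Hunk 7: at line 1 remove [lmn,kguf] add [ryns,fhog] -> 11 lines: alqc ryns fhog mhbgy aox xnhlz svwbh jwfnq qmh pmbi htzj
Final line count: 11

Answer: 11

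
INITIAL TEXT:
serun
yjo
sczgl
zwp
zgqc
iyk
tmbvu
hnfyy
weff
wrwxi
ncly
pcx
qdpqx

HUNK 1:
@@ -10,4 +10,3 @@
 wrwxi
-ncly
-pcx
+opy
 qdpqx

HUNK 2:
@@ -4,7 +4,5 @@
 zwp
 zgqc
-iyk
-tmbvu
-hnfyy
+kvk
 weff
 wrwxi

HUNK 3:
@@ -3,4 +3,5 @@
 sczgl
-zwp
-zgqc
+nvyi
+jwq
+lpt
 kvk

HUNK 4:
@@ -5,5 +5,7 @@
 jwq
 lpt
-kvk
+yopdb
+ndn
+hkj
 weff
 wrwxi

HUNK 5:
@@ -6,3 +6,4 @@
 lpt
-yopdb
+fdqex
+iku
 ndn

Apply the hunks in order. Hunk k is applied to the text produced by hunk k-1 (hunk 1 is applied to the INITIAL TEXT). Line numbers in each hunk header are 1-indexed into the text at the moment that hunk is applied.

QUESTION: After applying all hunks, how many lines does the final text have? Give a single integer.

Answer: 14

Derivation:
Hunk 1: at line 10 remove [ncly,pcx] add [opy] -> 12 lines: serun yjo sczgl zwp zgqc iyk tmbvu hnfyy weff wrwxi opy qdpqx
Hunk 2: at line 4 remove [iyk,tmbvu,hnfyy] add [kvk] -> 10 lines: serun yjo sczgl zwp zgqc kvk weff wrwxi opy qdpqx
Hunk 3: at line 3 remove [zwp,zgqc] add [nvyi,jwq,lpt] -> 11 lines: serun yjo sczgl nvyi jwq lpt kvk weff wrwxi opy qdpqx
Hunk 4: at line 5 remove [kvk] add [yopdb,ndn,hkj] -> 13 lines: serun yjo sczgl nvyi jwq lpt yopdb ndn hkj weff wrwxi opy qdpqx
Hunk 5: at line 6 remove [yopdb] add [fdqex,iku] -> 14 lines: serun yjo sczgl nvyi jwq lpt fdqex iku ndn hkj weff wrwxi opy qdpqx
Final line count: 14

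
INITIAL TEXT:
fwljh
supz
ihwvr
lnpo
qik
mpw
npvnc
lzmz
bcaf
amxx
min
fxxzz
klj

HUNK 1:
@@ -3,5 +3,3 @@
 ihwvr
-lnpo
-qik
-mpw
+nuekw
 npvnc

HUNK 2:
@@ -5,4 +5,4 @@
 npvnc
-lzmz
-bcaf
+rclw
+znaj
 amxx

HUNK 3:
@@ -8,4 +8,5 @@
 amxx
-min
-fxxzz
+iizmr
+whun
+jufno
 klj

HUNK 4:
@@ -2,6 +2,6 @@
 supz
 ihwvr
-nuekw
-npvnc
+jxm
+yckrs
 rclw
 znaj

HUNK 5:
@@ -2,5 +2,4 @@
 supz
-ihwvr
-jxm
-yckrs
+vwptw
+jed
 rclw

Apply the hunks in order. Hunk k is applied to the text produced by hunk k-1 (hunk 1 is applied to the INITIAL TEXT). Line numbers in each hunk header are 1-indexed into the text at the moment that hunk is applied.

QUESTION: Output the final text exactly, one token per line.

Hunk 1: at line 3 remove [lnpo,qik,mpw] add [nuekw] -> 11 lines: fwljh supz ihwvr nuekw npvnc lzmz bcaf amxx min fxxzz klj
Hunk 2: at line 5 remove [lzmz,bcaf] add [rclw,znaj] -> 11 lines: fwljh supz ihwvr nuekw npvnc rclw znaj amxx min fxxzz klj
Hunk 3: at line 8 remove [min,fxxzz] add [iizmr,whun,jufno] -> 12 lines: fwljh supz ihwvr nuekw npvnc rclw znaj amxx iizmr whun jufno klj
Hunk 4: at line 2 remove [nuekw,npvnc] add [jxm,yckrs] -> 12 lines: fwljh supz ihwvr jxm yckrs rclw znaj amxx iizmr whun jufno klj
Hunk 5: at line 2 remove [ihwvr,jxm,yckrs] add [vwptw,jed] -> 11 lines: fwljh supz vwptw jed rclw znaj amxx iizmr whun jufno klj

Answer: fwljh
supz
vwptw
jed
rclw
znaj
amxx
iizmr
whun
jufno
klj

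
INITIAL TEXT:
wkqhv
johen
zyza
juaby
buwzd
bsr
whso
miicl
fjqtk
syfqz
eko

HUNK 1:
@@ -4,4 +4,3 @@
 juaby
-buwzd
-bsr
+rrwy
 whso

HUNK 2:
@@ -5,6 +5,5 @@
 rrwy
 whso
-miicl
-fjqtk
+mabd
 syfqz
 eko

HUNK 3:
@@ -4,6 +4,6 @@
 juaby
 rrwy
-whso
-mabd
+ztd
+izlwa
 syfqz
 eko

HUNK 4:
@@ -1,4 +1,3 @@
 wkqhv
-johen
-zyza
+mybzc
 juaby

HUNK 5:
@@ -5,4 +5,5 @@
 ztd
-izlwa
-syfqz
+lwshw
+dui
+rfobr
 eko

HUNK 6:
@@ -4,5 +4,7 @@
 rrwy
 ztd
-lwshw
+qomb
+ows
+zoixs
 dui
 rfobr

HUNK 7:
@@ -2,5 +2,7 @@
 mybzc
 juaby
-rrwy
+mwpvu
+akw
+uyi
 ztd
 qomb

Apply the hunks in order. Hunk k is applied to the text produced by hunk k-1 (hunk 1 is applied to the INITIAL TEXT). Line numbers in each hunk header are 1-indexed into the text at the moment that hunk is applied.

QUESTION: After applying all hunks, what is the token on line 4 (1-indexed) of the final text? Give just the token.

Hunk 1: at line 4 remove [buwzd,bsr] add [rrwy] -> 10 lines: wkqhv johen zyza juaby rrwy whso miicl fjqtk syfqz eko
Hunk 2: at line 5 remove [miicl,fjqtk] add [mabd] -> 9 lines: wkqhv johen zyza juaby rrwy whso mabd syfqz eko
Hunk 3: at line 4 remove [whso,mabd] add [ztd,izlwa] -> 9 lines: wkqhv johen zyza juaby rrwy ztd izlwa syfqz eko
Hunk 4: at line 1 remove [johen,zyza] add [mybzc] -> 8 lines: wkqhv mybzc juaby rrwy ztd izlwa syfqz eko
Hunk 5: at line 5 remove [izlwa,syfqz] add [lwshw,dui,rfobr] -> 9 lines: wkqhv mybzc juaby rrwy ztd lwshw dui rfobr eko
Hunk 6: at line 4 remove [lwshw] add [qomb,ows,zoixs] -> 11 lines: wkqhv mybzc juaby rrwy ztd qomb ows zoixs dui rfobr eko
Hunk 7: at line 2 remove [rrwy] add [mwpvu,akw,uyi] -> 13 lines: wkqhv mybzc juaby mwpvu akw uyi ztd qomb ows zoixs dui rfobr eko
Final line 4: mwpvu

Answer: mwpvu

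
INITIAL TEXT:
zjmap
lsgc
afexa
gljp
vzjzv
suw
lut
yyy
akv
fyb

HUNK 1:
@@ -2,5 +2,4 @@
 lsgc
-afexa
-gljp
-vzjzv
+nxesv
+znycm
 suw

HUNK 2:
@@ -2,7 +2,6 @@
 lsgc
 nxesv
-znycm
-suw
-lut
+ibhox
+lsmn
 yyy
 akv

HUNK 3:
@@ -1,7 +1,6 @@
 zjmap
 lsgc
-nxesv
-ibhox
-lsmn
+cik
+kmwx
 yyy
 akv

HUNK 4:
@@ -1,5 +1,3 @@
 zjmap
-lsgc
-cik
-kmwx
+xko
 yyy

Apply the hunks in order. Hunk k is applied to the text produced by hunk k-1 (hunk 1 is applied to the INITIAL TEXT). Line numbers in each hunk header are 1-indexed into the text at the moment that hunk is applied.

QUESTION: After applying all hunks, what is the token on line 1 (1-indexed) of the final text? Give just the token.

Hunk 1: at line 2 remove [afexa,gljp,vzjzv] add [nxesv,znycm] -> 9 lines: zjmap lsgc nxesv znycm suw lut yyy akv fyb
Hunk 2: at line 2 remove [znycm,suw,lut] add [ibhox,lsmn] -> 8 lines: zjmap lsgc nxesv ibhox lsmn yyy akv fyb
Hunk 3: at line 1 remove [nxesv,ibhox,lsmn] add [cik,kmwx] -> 7 lines: zjmap lsgc cik kmwx yyy akv fyb
Hunk 4: at line 1 remove [lsgc,cik,kmwx] add [xko] -> 5 lines: zjmap xko yyy akv fyb
Final line 1: zjmap

Answer: zjmap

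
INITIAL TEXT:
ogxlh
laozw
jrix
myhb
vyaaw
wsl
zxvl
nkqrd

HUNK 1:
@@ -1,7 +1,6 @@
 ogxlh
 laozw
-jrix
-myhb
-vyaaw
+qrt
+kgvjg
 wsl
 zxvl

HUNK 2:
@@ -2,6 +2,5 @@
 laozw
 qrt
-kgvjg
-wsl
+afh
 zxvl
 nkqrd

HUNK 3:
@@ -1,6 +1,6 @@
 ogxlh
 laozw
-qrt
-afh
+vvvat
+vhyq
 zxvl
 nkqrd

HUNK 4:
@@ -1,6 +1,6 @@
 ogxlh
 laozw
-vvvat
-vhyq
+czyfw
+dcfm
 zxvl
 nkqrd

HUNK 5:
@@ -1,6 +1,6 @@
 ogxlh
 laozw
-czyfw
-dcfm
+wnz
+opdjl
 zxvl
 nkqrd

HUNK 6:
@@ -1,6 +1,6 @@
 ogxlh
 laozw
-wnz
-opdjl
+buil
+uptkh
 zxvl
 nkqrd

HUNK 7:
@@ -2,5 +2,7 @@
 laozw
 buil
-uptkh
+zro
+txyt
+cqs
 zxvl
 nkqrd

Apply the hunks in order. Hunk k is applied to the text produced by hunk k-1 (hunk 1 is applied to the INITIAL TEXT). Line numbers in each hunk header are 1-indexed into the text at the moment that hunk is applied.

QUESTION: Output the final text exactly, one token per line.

Hunk 1: at line 1 remove [jrix,myhb,vyaaw] add [qrt,kgvjg] -> 7 lines: ogxlh laozw qrt kgvjg wsl zxvl nkqrd
Hunk 2: at line 2 remove [kgvjg,wsl] add [afh] -> 6 lines: ogxlh laozw qrt afh zxvl nkqrd
Hunk 3: at line 1 remove [qrt,afh] add [vvvat,vhyq] -> 6 lines: ogxlh laozw vvvat vhyq zxvl nkqrd
Hunk 4: at line 1 remove [vvvat,vhyq] add [czyfw,dcfm] -> 6 lines: ogxlh laozw czyfw dcfm zxvl nkqrd
Hunk 5: at line 1 remove [czyfw,dcfm] add [wnz,opdjl] -> 6 lines: ogxlh laozw wnz opdjl zxvl nkqrd
Hunk 6: at line 1 remove [wnz,opdjl] add [buil,uptkh] -> 6 lines: ogxlh laozw buil uptkh zxvl nkqrd
Hunk 7: at line 2 remove [uptkh] add [zro,txyt,cqs] -> 8 lines: ogxlh laozw buil zro txyt cqs zxvl nkqrd

Answer: ogxlh
laozw
buil
zro
txyt
cqs
zxvl
nkqrd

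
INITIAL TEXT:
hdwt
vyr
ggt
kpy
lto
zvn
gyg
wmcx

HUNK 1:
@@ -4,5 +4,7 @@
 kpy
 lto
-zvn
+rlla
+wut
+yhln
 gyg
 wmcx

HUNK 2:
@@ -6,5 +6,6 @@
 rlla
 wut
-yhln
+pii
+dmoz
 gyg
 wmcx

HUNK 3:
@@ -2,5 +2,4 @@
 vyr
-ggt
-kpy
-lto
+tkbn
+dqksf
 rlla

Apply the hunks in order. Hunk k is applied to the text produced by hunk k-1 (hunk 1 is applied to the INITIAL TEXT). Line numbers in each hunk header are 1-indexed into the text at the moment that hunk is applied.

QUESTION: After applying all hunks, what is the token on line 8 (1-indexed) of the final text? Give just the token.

Answer: dmoz

Derivation:
Hunk 1: at line 4 remove [zvn] add [rlla,wut,yhln] -> 10 lines: hdwt vyr ggt kpy lto rlla wut yhln gyg wmcx
Hunk 2: at line 6 remove [yhln] add [pii,dmoz] -> 11 lines: hdwt vyr ggt kpy lto rlla wut pii dmoz gyg wmcx
Hunk 3: at line 2 remove [ggt,kpy,lto] add [tkbn,dqksf] -> 10 lines: hdwt vyr tkbn dqksf rlla wut pii dmoz gyg wmcx
Final line 8: dmoz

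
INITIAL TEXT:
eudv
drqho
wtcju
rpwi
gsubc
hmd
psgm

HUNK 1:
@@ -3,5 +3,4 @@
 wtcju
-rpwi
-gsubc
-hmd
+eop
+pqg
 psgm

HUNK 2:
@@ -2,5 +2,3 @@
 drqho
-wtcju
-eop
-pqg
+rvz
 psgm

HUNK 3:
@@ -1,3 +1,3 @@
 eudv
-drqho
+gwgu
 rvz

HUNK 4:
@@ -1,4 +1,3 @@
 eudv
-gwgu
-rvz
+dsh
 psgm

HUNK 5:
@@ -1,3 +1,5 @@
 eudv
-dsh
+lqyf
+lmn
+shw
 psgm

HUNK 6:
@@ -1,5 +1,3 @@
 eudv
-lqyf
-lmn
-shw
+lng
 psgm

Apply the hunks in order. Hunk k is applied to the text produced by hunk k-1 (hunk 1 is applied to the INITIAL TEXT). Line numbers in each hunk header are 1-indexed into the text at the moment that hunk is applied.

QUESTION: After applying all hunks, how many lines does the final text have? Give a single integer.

Hunk 1: at line 3 remove [rpwi,gsubc,hmd] add [eop,pqg] -> 6 lines: eudv drqho wtcju eop pqg psgm
Hunk 2: at line 2 remove [wtcju,eop,pqg] add [rvz] -> 4 lines: eudv drqho rvz psgm
Hunk 3: at line 1 remove [drqho] add [gwgu] -> 4 lines: eudv gwgu rvz psgm
Hunk 4: at line 1 remove [gwgu,rvz] add [dsh] -> 3 lines: eudv dsh psgm
Hunk 5: at line 1 remove [dsh] add [lqyf,lmn,shw] -> 5 lines: eudv lqyf lmn shw psgm
Hunk 6: at line 1 remove [lqyf,lmn,shw] add [lng] -> 3 lines: eudv lng psgm
Final line count: 3

Answer: 3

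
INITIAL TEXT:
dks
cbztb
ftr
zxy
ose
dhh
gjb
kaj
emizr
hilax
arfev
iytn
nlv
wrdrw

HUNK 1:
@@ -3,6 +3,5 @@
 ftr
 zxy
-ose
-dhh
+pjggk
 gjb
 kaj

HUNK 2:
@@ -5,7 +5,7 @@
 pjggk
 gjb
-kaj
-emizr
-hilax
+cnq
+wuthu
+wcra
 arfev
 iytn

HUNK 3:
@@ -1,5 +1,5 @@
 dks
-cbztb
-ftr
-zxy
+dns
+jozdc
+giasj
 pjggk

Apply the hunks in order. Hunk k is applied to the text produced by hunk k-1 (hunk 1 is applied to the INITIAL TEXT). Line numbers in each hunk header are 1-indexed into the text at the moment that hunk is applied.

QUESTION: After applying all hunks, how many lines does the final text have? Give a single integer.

Answer: 13

Derivation:
Hunk 1: at line 3 remove [ose,dhh] add [pjggk] -> 13 lines: dks cbztb ftr zxy pjggk gjb kaj emizr hilax arfev iytn nlv wrdrw
Hunk 2: at line 5 remove [kaj,emizr,hilax] add [cnq,wuthu,wcra] -> 13 lines: dks cbztb ftr zxy pjggk gjb cnq wuthu wcra arfev iytn nlv wrdrw
Hunk 3: at line 1 remove [cbztb,ftr,zxy] add [dns,jozdc,giasj] -> 13 lines: dks dns jozdc giasj pjggk gjb cnq wuthu wcra arfev iytn nlv wrdrw
Final line count: 13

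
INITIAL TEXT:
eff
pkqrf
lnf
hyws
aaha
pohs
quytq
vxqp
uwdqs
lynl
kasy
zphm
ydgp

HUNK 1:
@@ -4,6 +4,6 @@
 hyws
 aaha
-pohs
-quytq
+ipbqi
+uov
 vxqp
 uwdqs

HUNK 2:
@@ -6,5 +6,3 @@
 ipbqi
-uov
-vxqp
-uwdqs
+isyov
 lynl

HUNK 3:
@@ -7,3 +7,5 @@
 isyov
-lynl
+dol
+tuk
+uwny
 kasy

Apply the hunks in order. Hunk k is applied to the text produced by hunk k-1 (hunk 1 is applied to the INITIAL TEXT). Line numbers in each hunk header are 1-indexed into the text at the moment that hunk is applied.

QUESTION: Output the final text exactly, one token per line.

Hunk 1: at line 4 remove [pohs,quytq] add [ipbqi,uov] -> 13 lines: eff pkqrf lnf hyws aaha ipbqi uov vxqp uwdqs lynl kasy zphm ydgp
Hunk 2: at line 6 remove [uov,vxqp,uwdqs] add [isyov] -> 11 lines: eff pkqrf lnf hyws aaha ipbqi isyov lynl kasy zphm ydgp
Hunk 3: at line 7 remove [lynl] add [dol,tuk,uwny] -> 13 lines: eff pkqrf lnf hyws aaha ipbqi isyov dol tuk uwny kasy zphm ydgp

Answer: eff
pkqrf
lnf
hyws
aaha
ipbqi
isyov
dol
tuk
uwny
kasy
zphm
ydgp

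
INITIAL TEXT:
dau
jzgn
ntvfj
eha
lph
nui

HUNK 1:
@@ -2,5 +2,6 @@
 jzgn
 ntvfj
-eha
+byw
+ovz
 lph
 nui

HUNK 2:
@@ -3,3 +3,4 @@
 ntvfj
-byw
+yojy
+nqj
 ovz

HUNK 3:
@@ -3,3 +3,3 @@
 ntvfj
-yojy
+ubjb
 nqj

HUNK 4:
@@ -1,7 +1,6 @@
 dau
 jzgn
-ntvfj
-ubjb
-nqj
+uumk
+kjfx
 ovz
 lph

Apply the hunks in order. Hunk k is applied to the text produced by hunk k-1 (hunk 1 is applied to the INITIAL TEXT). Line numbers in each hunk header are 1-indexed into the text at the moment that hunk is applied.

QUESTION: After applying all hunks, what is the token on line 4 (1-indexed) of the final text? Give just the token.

Hunk 1: at line 2 remove [eha] add [byw,ovz] -> 7 lines: dau jzgn ntvfj byw ovz lph nui
Hunk 2: at line 3 remove [byw] add [yojy,nqj] -> 8 lines: dau jzgn ntvfj yojy nqj ovz lph nui
Hunk 3: at line 3 remove [yojy] add [ubjb] -> 8 lines: dau jzgn ntvfj ubjb nqj ovz lph nui
Hunk 4: at line 1 remove [ntvfj,ubjb,nqj] add [uumk,kjfx] -> 7 lines: dau jzgn uumk kjfx ovz lph nui
Final line 4: kjfx

Answer: kjfx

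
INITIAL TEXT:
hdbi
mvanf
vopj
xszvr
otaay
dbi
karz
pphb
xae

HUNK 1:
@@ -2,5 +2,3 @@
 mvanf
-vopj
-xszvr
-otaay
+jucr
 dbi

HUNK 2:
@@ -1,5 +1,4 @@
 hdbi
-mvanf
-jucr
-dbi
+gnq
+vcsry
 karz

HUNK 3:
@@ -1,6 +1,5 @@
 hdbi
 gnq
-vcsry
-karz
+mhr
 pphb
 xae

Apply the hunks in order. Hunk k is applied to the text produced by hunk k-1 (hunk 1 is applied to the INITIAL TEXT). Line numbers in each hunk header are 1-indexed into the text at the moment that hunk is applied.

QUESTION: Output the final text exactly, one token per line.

Answer: hdbi
gnq
mhr
pphb
xae

Derivation:
Hunk 1: at line 2 remove [vopj,xszvr,otaay] add [jucr] -> 7 lines: hdbi mvanf jucr dbi karz pphb xae
Hunk 2: at line 1 remove [mvanf,jucr,dbi] add [gnq,vcsry] -> 6 lines: hdbi gnq vcsry karz pphb xae
Hunk 3: at line 1 remove [vcsry,karz] add [mhr] -> 5 lines: hdbi gnq mhr pphb xae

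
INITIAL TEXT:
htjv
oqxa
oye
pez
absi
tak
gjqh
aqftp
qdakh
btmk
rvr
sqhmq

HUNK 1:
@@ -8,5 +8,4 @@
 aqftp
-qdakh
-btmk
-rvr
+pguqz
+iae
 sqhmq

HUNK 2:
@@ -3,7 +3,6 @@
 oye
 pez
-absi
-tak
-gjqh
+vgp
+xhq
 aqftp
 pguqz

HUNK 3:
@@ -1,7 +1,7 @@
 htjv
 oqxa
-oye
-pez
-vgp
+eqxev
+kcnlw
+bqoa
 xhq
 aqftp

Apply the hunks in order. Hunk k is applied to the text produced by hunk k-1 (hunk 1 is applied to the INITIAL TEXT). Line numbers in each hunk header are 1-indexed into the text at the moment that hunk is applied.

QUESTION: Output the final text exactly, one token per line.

Answer: htjv
oqxa
eqxev
kcnlw
bqoa
xhq
aqftp
pguqz
iae
sqhmq

Derivation:
Hunk 1: at line 8 remove [qdakh,btmk,rvr] add [pguqz,iae] -> 11 lines: htjv oqxa oye pez absi tak gjqh aqftp pguqz iae sqhmq
Hunk 2: at line 3 remove [absi,tak,gjqh] add [vgp,xhq] -> 10 lines: htjv oqxa oye pez vgp xhq aqftp pguqz iae sqhmq
Hunk 3: at line 1 remove [oye,pez,vgp] add [eqxev,kcnlw,bqoa] -> 10 lines: htjv oqxa eqxev kcnlw bqoa xhq aqftp pguqz iae sqhmq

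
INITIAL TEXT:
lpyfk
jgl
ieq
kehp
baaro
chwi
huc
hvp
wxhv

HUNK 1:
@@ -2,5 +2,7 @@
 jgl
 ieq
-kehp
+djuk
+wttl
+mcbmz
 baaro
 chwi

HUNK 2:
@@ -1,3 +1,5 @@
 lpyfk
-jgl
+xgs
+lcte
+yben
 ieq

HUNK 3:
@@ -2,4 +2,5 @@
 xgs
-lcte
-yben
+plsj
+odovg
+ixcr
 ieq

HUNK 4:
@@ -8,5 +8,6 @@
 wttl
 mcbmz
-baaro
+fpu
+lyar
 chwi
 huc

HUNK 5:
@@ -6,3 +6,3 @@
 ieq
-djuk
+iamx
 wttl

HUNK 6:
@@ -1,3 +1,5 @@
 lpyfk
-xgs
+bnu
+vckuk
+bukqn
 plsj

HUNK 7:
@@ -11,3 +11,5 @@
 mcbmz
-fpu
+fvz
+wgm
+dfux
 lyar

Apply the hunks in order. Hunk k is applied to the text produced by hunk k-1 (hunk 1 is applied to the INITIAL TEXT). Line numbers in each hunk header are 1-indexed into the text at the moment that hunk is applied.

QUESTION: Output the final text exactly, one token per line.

Answer: lpyfk
bnu
vckuk
bukqn
plsj
odovg
ixcr
ieq
iamx
wttl
mcbmz
fvz
wgm
dfux
lyar
chwi
huc
hvp
wxhv

Derivation:
Hunk 1: at line 2 remove [kehp] add [djuk,wttl,mcbmz] -> 11 lines: lpyfk jgl ieq djuk wttl mcbmz baaro chwi huc hvp wxhv
Hunk 2: at line 1 remove [jgl] add [xgs,lcte,yben] -> 13 lines: lpyfk xgs lcte yben ieq djuk wttl mcbmz baaro chwi huc hvp wxhv
Hunk 3: at line 2 remove [lcte,yben] add [plsj,odovg,ixcr] -> 14 lines: lpyfk xgs plsj odovg ixcr ieq djuk wttl mcbmz baaro chwi huc hvp wxhv
Hunk 4: at line 8 remove [baaro] add [fpu,lyar] -> 15 lines: lpyfk xgs plsj odovg ixcr ieq djuk wttl mcbmz fpu lyar chwi huc hvp wxhv
Hunk 5: at line 6 remove [djuk] add [iamx] -> 15 lines: lpyfk xgs plsj odovg ixcr ieq iamx wttl mcbmz fpu lyar chwi huc hvp wxhv
Hunk 6: at line 1 remove [xgs] add [bnu,vckuk,bukqn] -> 17 lines: lpyfk bnu vckuk bukqn plsj odovg ixcr ieq iamx wttl mcbmz fpu lyar chwi huc hvp wxhv
Hunk 7: at line 11 remove [fpu] add [fvz,wgm,dfux] -> 19 lines: lpyfk bnu vckuk bukqn plsj odovg ixcr ieq iamx wttl mcbmz fvz wgm dfux lyar chwi huc hvp wxhv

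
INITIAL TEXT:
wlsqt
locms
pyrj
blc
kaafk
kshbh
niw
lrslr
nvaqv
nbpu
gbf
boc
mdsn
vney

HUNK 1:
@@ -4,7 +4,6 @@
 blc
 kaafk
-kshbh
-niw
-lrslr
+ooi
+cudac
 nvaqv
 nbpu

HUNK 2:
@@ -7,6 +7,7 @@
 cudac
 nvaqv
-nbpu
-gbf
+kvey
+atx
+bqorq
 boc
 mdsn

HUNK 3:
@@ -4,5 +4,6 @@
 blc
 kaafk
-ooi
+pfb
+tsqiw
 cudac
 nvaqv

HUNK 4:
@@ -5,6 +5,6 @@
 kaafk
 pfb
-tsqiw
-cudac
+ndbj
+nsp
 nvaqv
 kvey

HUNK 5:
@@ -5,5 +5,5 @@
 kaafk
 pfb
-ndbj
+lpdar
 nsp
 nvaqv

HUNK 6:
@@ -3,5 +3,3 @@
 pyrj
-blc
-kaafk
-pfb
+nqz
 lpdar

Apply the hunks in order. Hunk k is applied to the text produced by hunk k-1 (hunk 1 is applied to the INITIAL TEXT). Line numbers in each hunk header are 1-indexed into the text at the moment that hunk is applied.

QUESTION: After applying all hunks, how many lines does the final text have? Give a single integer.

Answer: 13

Derivation:
Hunk 1: at line 4 remove [kshbh,niw,lrslr] add [ooi,cudac] -> 13 lines: wlsqt locms pyrj blc kaafk ooi cudac nvaqv nbpu gbf boc mdsn vney
Hunk 2: at line 7 remove [nbpu,gbf] add [kvey,atx,bqorq] -> 14 lines: wlsqt locms pyrj blc kaafk ooi cudac nvaqv kvey atx bqorq boc mdsn vney
Hunk 3: at line 4 remove [ooi] add [pfb,tsqiw] -> 15 lines: wlsqt locms pyrj blc kaafk pfb tsqiw cudac nvaqv kvey atx bqorq boc mdsn vney
Hunk 4: at line 5 remove [tsqiw,cudac] add [ndbj,nsp] -> 15 lines: wlsqt locms pyrj blc kaafk pfb ndbj nsp nvaqv kvey atx bqorq boc mdsn vney
Hunk 5: at line 5 remove [ndbj] add [lpdar] -> 15 lines: wlsqt locms pyrj blc kaafk pfb lpdar nsp nvaqv kvey atx bqorq boc mdsn vney
Hunk 6: at line 3 remove [blc,kaafk,pfb] add [nqz] -> 13 lines: wlsqt locms pyrj nqz lpdar nsp nvaqv kvey atx bqorq boc mdsn vney
Final line count: 13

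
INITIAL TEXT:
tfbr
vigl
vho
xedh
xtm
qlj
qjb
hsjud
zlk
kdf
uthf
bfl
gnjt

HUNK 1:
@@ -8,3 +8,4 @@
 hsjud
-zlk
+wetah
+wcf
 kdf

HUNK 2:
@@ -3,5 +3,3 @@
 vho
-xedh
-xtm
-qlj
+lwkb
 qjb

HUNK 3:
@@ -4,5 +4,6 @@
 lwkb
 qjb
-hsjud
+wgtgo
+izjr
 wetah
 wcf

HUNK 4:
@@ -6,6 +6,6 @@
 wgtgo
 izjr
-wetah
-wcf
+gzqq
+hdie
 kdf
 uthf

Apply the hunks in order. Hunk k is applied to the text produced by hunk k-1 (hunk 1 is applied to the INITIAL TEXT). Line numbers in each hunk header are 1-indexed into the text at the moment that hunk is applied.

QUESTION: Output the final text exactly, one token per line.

Answer: tfbr
vigl
vho
lwkb
qjb
wgtgo
izjr
gzqq
hdie
kdf
uthf
bfl
gnjt

Derivation:
Hunk 1: at line 8 remove [zlk] add [wetah,wcf] -> 14 lines: tfbr vigl vho xedh xtm qlj qjb hsjud wetah wcf kdf uthf bfl gnjt
Hunk 2: at line 3 remove [xedh,xtm,qlj] add [lwkb] -> 12 lines: tfbr vigl vho lwkb qjb hsjud wetah wcf kdf uthf bfl gnjt
Hunk 3: at line 4 remove [hsjud] add [wgtgo,izjr] -> 13 lines: tfbr vigl vho lwkb qjb wgtgo izjr wetah wcf kdf uthf bfl gnjt
Hunk 4: at line 6 remove [wetah,wcf] add [gzqq,hdie] -> 13 lines: tfbr vigl vho lwkb qjb wgtgo izjr gzqq hdie kdf uthf bfl gnjt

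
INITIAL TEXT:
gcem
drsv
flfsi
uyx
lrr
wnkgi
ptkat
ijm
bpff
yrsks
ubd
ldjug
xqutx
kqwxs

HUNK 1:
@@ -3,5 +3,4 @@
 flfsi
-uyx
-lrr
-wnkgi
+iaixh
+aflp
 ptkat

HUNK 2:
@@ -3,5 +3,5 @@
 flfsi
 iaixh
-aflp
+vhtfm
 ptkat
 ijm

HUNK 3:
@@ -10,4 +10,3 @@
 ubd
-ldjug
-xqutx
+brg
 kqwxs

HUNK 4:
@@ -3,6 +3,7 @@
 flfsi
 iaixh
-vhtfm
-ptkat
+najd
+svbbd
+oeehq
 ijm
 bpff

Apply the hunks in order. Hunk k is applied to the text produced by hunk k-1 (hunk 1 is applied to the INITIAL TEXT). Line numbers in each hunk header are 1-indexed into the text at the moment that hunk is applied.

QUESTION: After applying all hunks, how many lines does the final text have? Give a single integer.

Hunk 1: at line 3 remove [uyx,lrr,wnkgi] add [iaixh,aflp] -> 13 lines: gcem drsv flfsi iaixh aflp ptkat ijm bpff yrsks ubd ldjug xqutx kqwxs
Hunk 2: at line 3 remove [aflp] add [vhtfm] -> 13 lines: gcem drsv flfsi iaixh vhtfm ptkat ijm bpff yrsks ubd ldjug xqutx kqwxs
Hunk 3: at line 10 remove [ldjug,xqutx] add [brg] -> 12 lines: gcem drsv flfsi iaixh vhtfm ptkat ijm bpff yrsks ubd brg kqwxs
Hunk 4: at line 3 remove [vhtfm,ptkat] add [najd,svbbd,oeehq] -> 13 lines: gcem drsv flfsi iaixh najd svbbd oeehq ijm bpff yrsks ubd brg kqwxs
Final line count: 13

Answer: 13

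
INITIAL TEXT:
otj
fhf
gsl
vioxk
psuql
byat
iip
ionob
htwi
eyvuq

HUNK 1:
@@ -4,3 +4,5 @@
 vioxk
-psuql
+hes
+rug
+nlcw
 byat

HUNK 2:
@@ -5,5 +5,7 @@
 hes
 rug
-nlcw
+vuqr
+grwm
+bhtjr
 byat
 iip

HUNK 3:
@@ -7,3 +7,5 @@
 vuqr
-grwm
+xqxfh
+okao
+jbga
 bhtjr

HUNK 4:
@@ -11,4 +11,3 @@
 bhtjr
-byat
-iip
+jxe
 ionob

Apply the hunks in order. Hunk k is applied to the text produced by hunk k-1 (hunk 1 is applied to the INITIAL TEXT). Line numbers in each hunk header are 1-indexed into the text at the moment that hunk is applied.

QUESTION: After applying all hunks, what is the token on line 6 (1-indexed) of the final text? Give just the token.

Answer: rug

Derivation:
Hunk 1: at line 4 remove [psuql] add [hes,rug,nlcw] -> 12 lines: otj fhf gsl vioxk hes rug nlcw byat iip ionob htwi eyvuq
Hunk 2: at line 5 remove [nlcw] add [vuqr,grwm,bhtjr] -> 14 lines: otj fhf gsl vioxk hes rug vuqr grwm bhtjr byat iip ionob htwi eyvuq
Hunk 3: at line 7 remove [grwm] add [xqxfh,okao,jbga] -> 16 lines: otj fhf gsl vioxk hes rug vuqr xqxfh okao jbga bhtjr byat iip ionob htwi eyvuq
Hunk 4: at line 11 remove [byat,iip] add [jxe] -> 15 lines: otj fhf gsl vioxk hes rug vuqr xqxfh okao jbga bhtjr jxe ionob htwi eyvuq
Final line 6: rug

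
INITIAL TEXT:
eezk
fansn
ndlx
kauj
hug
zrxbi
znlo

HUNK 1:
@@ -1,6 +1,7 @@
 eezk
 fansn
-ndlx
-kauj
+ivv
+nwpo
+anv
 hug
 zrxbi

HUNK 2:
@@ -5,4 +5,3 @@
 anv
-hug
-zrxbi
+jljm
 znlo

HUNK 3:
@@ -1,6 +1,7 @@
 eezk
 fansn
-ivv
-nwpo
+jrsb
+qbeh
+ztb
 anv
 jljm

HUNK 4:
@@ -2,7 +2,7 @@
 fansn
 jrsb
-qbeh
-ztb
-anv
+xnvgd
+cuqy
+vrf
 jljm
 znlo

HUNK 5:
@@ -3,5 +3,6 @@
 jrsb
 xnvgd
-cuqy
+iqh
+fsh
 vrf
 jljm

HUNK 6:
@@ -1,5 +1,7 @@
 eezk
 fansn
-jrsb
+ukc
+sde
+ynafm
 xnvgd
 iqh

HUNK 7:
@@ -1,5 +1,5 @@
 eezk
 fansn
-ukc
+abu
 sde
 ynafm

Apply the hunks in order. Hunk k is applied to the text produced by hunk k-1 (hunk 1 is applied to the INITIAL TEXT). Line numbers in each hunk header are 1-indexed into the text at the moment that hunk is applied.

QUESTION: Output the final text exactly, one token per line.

Answer: eezk
fansn
abu
sde
ynafm
xnvgd
iqh
fsh
vrf
jljm
znlo

Derivation:
Hunk 1: at line 1 remove [ndlx,kauj] add [ivv,nwpo,anv] -> 8 lines: eezk fansn ivv nwpo anv hug zrxbi znlo
Hunk 2: at line 5 remove [hug,zrxbi] add [jljm] -> 7 lines: eezk fansn ivv nwpo anv jljm znlo
Hunk 3: at line 1 remove [ivv,nwpo] add [jrsb,qbeh,ztb] -> 8 lines: eezk fansn jrsb qbeh ztb anv jljm znlo
Hunk 4: at line 2 remove [qbeh,ztb,anv] add [xnvgd,cuqy,vrf] -> 8 lines: eezk fansn jrsb xnvgd cuqy vrf jljm znlo
Hunk 5: at line 3 remove [cuqy] add [iqh,fsh] -> 9 lines: eezk fansn jrsb xnvgd iqh fsh vrf jljm znlo
Hunk 6: at line 1 remove [jrsb] add [ukc,sde,ynafm] -> 11 lines: eezk fansn ukc sde ynafm xnvgd iqh fsh vrf jljm znlo
Hunk 7: at line 1 remove [ukc] add [abu] -> 11 lines: eezk fansn abu sde ynafm xnvgd iqh fsh vrf jljm znlo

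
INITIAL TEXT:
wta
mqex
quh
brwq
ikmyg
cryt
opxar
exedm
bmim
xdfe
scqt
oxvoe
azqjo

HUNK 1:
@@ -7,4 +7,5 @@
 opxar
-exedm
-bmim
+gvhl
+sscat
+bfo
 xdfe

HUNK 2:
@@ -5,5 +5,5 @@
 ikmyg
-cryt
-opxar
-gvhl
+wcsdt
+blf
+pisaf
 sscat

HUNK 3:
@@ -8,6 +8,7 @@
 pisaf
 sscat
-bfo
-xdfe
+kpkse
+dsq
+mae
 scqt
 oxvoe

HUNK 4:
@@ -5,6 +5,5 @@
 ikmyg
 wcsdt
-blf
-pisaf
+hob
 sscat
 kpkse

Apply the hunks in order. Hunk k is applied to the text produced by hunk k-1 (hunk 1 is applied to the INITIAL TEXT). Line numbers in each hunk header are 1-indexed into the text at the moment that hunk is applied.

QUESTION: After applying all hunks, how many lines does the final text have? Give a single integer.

Hunk 1: at line 7 remove [exedm,bmim] add [gvhl,sscat,bfo] -> 14 lines: wta mqex quh brwq ikmyg cryt opxar gvhl sscat bfo xdfe scqt oxvoe azqjo
Hunk 2: at line 5 remove [cryt,opxar,gvhl] add [wcsdt,blf,pisaf] -> 14 lines: wta mqex quh brwq ikmyg wcsdt blf pisaf sscat bfo xdfe scqt oxvoe azqjo
Hunk 3: at line 8 remove [bfo,xdfe] add [kpkse,dsq,mae] -> 15 lines: wta mqex quh brwq ikmyg wcsdt blf pisaf sscat kpkse dsq mae scqt oxvoe azqjo
Hunk 4: at line 5 remove [blf,pisaf] add [hob] -> 14 lines: wta mqex quh brwq ikmyg wcsdt hob sscat kpkse dsq mae scqt oxvoe azqjo
Final line count: 14

Answer: 14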